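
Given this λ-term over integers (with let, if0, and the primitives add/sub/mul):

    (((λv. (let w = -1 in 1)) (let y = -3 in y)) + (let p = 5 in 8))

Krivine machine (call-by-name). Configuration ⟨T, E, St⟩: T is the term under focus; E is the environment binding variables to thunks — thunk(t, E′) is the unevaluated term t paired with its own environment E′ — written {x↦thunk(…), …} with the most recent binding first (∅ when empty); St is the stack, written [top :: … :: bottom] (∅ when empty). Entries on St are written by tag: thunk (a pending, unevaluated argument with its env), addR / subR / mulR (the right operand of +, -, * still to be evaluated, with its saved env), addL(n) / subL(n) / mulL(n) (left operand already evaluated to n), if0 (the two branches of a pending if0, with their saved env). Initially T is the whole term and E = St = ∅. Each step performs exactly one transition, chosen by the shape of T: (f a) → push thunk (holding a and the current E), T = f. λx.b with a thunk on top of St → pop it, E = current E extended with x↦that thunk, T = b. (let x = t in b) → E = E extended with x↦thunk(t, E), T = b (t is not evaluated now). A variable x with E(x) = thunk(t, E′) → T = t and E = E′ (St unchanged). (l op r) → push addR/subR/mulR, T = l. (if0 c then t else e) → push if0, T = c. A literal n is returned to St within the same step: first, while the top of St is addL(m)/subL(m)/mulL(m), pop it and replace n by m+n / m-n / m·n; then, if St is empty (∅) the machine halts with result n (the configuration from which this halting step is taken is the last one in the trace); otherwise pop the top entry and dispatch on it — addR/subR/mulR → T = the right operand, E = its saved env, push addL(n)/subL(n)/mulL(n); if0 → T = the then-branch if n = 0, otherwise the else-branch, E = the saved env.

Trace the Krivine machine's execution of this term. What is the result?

Answer: 9

Machine steps:
0. ⟨T=(((λv. (let w = -1 in 1)) (let y = -3 in y)) + (let p = 5 in 8)); E=∅; St=∅⟩
1. ⟨T=((λv. (let w = -1 in 1)) (let y = -3 in y)); E=∅; St=[addR]⟩
2. ⟨T=(λv. (let w = -1 in 1)); E=∅; St=[thunk :: addR]⟩
3. ⟨T=(let w = -1 in 1); E={v↦thunk((let y = -3 in y), ∅)}; St=[addR]⟩
4. ⟨T=1; E={w↦thunk(-1, {v↦thunk((let y = -3 in y), ∅)}), v↦thunk((let y = -3 in y), ∅)}; St=[addR]⟩
5. ⟨T=(let p = 5 in 8); E=∅; St=[addL(1)]⟩
6. ⟨T=8; E={p↦thunk(5, ∅)}; St=[addL(1)]⟩
→ final value 9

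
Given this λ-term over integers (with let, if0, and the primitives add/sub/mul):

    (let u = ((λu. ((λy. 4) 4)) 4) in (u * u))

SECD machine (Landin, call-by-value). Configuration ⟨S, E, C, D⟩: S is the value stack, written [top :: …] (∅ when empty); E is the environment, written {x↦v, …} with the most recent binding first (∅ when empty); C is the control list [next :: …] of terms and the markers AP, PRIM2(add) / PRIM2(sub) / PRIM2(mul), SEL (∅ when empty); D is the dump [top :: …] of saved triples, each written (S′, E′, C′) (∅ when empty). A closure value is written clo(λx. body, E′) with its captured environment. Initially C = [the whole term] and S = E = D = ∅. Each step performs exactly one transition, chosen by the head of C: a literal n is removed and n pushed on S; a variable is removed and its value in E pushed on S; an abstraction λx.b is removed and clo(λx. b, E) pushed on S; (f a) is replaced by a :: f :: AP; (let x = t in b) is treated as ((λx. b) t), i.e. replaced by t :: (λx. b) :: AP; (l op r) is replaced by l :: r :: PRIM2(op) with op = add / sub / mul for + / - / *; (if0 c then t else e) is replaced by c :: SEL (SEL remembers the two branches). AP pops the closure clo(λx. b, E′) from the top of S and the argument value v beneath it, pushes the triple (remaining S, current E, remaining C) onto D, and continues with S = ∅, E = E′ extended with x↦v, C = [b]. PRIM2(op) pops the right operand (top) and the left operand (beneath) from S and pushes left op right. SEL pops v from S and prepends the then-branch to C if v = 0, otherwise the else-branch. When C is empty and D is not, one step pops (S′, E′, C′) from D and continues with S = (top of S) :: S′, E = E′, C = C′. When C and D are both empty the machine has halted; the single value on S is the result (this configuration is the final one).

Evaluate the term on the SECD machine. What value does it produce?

Answer: 16

Derivation:
0. ⟨S=∅; E=∅; C=[(let u = ((λu. ((λy. 4) 4)) 4) in (u * u))]; D=∅⟩
1. ⟨S=∅; E=∅; C=[((λu. ((λy. 4) 4)) 4) :: (λu. (u * u)) :: AP]; D=∅⟩
2. ⟨S=∅; E=∅; C=[4 :: (λu. ((λy. 4) 4)) :: AP :: (λu. (u * u)) :: AP]; D=∅⟩
3. ⟨S=[4]; E=∅; C=[(λu. ((λy. 4) 4)) :: AP :: (λu. (u * u)) :: AP]; D=∅⟩
4. ⟨S=[clo(λu. ((λy. 4) 4), ∅) :: 4]; E=∅; C=[AP :: (λu. (u * u)) :: AP]; D=∅⟩
5. ⟨S=∅; E={u↦4}; C=[((λy. 4) 4)]; D=[(∅, ∅, [(λu. (u * u)) :: AP])]⟩
6. ⟨S=∅; E={u↦4}; C=[4 :: (λy. 4) :: AP]; D=[(∅, ∅, [(λu. (u * u)) :: AP])]⟩
7. ⟨S=[4]; E={u↦4}; C=[(λy. 4) :: AP]; D=[(∅, ∅, [(λu. (u * u)) :: AP])]⟩
8. ⟨S=[clo(λy. 4, {u↦4}) :: 4]; E={u↦4}; C=[AP]; D=[(∅, ∅, [(λu. (u * u)) :: AP])]⟩
9. ⟨S=∅; E={y↦4, u↦4}; C=[4]; D=[(∅, {u↦4}, ∅) :: (∅, ∅, [(λu. (u * u)) :: AP])]⟩
10. ⟨S=[4]; E={y↦4, u↦4}; C=∅; D=[(∅, {u↦4}, ∅) :: (∅, ∅, [(λu. (u * u)) :: AP])]⟩
11. ⟨S=[4]; E={u↦4}; C=∅; D=[(∅, ∅, [(λu. (u * u)) :: AP])]⟩
12. ⟨S=[4]; E=∅; C=[(λu. (u * u)) :: AP]; D=∅⟩
13. ⟨S=[clo(λu. (u * u), ∅) :: 4]; E=∅; C=[AP]; D=∅⟩
14. ⟨S=∅; E={u↦4}; C=[(u * u)]; D=[(∅, ∅, ∅)]⟩
15. ⟨S=∅; E={u↦4}; C=[u :: u :: PRIM2(mul)]; D=[(∅, ∅, ∅)]⟩
16. ⟨S=[4]; E={u↦4}; C=[u :: PRIM2(mul)]; D=[(∅, ∅, ∅)]⟩
17. ⟨S=[4 :: 4]; E={u↦4}; C=[PRIM2(mul)]; D=[(∅, ∅, ∅)]⟩
18. ⟨S=[16]; E={u↦4}; C=∅; D=[(∅, ∅, ∅)]⟩
19. ⟨S=[16]; E=∅; C=∅; D=∅⟩
→ final value 16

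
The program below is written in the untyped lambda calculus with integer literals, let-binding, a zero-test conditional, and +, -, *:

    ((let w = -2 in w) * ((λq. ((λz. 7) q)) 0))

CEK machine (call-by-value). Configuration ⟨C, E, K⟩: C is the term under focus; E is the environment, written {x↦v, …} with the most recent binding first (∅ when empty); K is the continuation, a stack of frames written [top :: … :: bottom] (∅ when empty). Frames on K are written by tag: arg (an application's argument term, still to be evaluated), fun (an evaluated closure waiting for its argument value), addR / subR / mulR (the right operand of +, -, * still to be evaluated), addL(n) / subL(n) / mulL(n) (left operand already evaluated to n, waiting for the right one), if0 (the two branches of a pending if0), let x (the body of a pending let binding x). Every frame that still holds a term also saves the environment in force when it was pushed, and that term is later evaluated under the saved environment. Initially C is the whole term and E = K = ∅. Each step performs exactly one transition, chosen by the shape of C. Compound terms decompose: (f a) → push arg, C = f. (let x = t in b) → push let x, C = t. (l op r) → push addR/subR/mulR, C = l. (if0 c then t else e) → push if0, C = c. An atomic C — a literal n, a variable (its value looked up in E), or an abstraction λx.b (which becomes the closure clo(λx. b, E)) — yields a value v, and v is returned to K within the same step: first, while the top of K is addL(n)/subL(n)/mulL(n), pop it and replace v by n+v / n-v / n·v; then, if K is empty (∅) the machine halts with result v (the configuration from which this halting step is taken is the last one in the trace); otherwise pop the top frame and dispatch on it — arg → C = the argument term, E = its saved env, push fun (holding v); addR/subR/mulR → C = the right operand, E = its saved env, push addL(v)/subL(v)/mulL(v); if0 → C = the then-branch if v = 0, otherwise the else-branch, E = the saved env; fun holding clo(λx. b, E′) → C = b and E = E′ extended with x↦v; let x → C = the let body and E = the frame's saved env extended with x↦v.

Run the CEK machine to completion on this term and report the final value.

[0] [C=((let w = -2 in w) * ((λq. ((λz. 7) q)) 0)) | E=∅ | K=∅]
[1] [C=(let w = -2 in w) | E=∅ | K=[mulR]]
[2] [C=-2 | E=∅ | K=[let w :: mulR]]
[3] [C=w | E={w↦-2} | K=[mulR]]
[4] [C=((λq. ((λz. 7) q)) 0) | E=∅ | K=[mulL(-2)]]
[5] [C=(λq. ((λz. 7) q)) | E=∅ | K=[arg :: mulL(-2)]]
[6] [C=0 | E=∅ | K=[fun :: mulL(-2)]]
[7] [C=((λz. 7) q) | E={q↦0} | K=[mulL(-2)]]
[8] [C=(λz. 7) | E={q↦0} | K=[arg :: mulL(-2)]]
[9] [C=q | E={q↦0} | K=[fun :: mulL(-2)]]
[10] [C=7 | E={z↦0, q↦0} | K=[mulL(-2)]]
→ final value -14

Answer: -14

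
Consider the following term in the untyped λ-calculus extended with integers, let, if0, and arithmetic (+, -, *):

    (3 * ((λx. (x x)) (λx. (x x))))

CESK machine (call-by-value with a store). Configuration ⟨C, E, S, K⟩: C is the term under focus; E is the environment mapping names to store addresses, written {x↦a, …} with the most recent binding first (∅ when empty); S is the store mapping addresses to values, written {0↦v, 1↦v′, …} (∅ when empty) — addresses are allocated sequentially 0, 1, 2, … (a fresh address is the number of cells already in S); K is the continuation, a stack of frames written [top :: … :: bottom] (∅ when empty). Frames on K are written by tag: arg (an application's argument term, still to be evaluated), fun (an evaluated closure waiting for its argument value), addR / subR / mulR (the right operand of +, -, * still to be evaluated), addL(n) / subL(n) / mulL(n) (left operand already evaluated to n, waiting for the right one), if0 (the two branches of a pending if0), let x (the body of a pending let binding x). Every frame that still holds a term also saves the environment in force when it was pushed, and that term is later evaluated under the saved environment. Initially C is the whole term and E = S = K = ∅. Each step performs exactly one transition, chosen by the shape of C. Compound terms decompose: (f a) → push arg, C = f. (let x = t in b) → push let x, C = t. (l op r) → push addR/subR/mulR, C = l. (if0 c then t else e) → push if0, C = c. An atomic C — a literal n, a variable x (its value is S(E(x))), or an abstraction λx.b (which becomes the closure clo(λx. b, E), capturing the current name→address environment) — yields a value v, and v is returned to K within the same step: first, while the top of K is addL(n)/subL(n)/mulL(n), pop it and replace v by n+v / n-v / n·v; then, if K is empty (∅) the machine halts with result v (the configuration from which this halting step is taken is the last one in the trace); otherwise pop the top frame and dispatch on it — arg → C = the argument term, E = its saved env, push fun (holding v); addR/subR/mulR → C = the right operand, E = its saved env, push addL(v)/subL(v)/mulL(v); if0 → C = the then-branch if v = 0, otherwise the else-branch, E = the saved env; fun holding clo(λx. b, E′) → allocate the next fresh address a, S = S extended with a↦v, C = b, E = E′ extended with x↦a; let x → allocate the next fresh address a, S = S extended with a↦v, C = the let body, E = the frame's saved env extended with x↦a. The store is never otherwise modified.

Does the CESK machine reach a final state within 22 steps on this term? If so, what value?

t=0: <C=(3 * ((λx. (x x)) (λx. (x x)))), E=∅, S=∅, K=∅>
t=1: <C=3, E=∅, S=∅, K=[mulR]>
t=2: <C=((λx. (x x)) (λx. (x x))), E=∅, S=∅, K=[mulL(3)]>
t=3: <C=(λx. (x x)), E=∅, S=∅, K=[arg :: mulL(3)]>
t=4: <C=(λx. (x x)), E=∅, S=∅, K=[fun :: mulL(3)]>
t=5: <C=(x x), E={x↦0}, S={0↦clo(λx. (x x), ∅)}, K=[mulL(3)]>
t=6: <C=x, E={x↦0}, S={0↦clo(λx. (x x), ∅)}, K=[arg :: mulL(3)]>
t=7: <C=x, E={x↦0}, S={0↦clo(λx. (x x), ∅)}, K=[fun :: mulL(3)]>
t=8: <C=(x x), E={x↦1}, S={0↦clo(λx. (x x), ∅), 1↦clo(λx. (x x), ∅)}, K=[mulL(3)]>
t=9: <C=x, E={x↦1}, S={0↦clo(λx. (x x), ∅), 1↦clo(λx. (x x), ∅)}, K=[arg :: mulL(3)]>
t=10: <C=x, E={x↦1}, S={0↦clo(λx. (x x), ∅), 1↦clo(λx. (x x), ∅)}, K=[fun :: mulL(3)]>
t=11: <C=(x x), E={x↦2}, S={0↦clo(λx. (x x), ∅), 1↦clo(λx. (x x), ∅), 2↦clo(λx. (x x), ∅)}, K=[mulL(3)]>
t=12: <C=x, E={x↦2}, S={0↦clo(λx. (x x), ∅), 1↦clo(λx. (x x), ∅), 2↦clo(λx. (x x), ∅)}, K=[arg :: mulL(3)]>
t=13: <C=x, E={x↦2}, S={0↦clo(λx. (x x), ∅), 1↦clo(λx. (x x), ∅), 2↦clo(λx. (x x), ∅)}, K=[fun :: mulL(3)]>
t=14: <C=(x x), E={x↦3}, S={0↦clo(λx. (x x), ∅), 1↦clo(λx. (x x), ∅), 2↦clo(λx. (x x), ∅), 3↦clo(λx. (x x), ∅)}, K=[mulL(3)]>
t=15: <C=x, E={x↦3}, S={0↦clo(λx. (x x), ∅), 1↦clo(λx. (x x), ∅), 2↦clo(λx. (x x), ∅), 3↦clo(λx. (x x), ∅)}, K=[arg :: mulL(3)]>
t=16: <C=x, E={x↦3}, S={0↦clo(λx. (x x), ∅), 1↦clo(λx. (x x), ∅), 2↦clo(λx. (x x), ∅), 3↦clo(λx. (x x), ∅)}, K=[fun :: mulL(3)]>
t=17: <C=(x x), E={x↦4}, S={0↦clo(λx. (x x), ∅), 1↦clo(λx. (x x), ∅), 2↦clo(λx. (x x), ∅), 3↦clo(λx. (x x), ∅), 4↦clo(λx. (x x), ∅)}, K=[mulL(3)]>
t=18: <C=x, E={x↦4}, S={0↦clo(λx. (x x), ∅), 1↦clo(λx. (x x), ∅), 2↦clo(λx. (x x), ∅), 3↦clo(λx. (x x), ∅), 4↦clo(λx. (x x), ∅)}, K=[arg :: mulL(3)]>
t=19: <C=x, E={x↦4}, S={0↦clo(λx. (x x), ∅), 1↦clo(λx. (x x), ∅), 2↦clo(λx. (x x), ∅), 3↦clo(λx. (x x), ∅), 4↦clo(λx. (x x), ∅)}, K=[fun :: mulL(3)]>
t=20: <C=(x x), E={x↦5}, S={0↦clo(λx. (x x), ∅), 1↦clo(λx. (x x), ∅), 2↦clo(λx. (x x), ∅), 3↦clo(λx. (x x), ∅), 4↦clo(λx. (x x), ∅), 5↦clo(λx. (x x), ∅)}, K=[mulL(3)]>
t=21: <C=x, E={x↦5}, S={0↦clo(λx. (x x), ∅), 1↦clo(λx. (x x), ∅), 2↦clo(λx. (x x), ∅), 3↦clo(λx. (x x), ∅), 4↦clo(λx. (x x), ∅), 5↦clo(λx. (x x), ∅)}, K=[arg :: mulL(3)]>
t=22: <C=x, E={x↦5}, S={0↦clo(λx. (x x), ∅), 1↦clo(λx. (x x), ∅), 2↦clo(λx. (x x), ∅), 3↦clo(λx. (x x), ∅), 4↦clo(λx. (x x), ∅), 5↦clo(λx. (x x), ∅)}, K=[fun :: mulL(3)]>
→ 22 transitions taken and the configuration is still not final: no result within 22 steps

Answer: DIVERGES (no final state within 22 steps)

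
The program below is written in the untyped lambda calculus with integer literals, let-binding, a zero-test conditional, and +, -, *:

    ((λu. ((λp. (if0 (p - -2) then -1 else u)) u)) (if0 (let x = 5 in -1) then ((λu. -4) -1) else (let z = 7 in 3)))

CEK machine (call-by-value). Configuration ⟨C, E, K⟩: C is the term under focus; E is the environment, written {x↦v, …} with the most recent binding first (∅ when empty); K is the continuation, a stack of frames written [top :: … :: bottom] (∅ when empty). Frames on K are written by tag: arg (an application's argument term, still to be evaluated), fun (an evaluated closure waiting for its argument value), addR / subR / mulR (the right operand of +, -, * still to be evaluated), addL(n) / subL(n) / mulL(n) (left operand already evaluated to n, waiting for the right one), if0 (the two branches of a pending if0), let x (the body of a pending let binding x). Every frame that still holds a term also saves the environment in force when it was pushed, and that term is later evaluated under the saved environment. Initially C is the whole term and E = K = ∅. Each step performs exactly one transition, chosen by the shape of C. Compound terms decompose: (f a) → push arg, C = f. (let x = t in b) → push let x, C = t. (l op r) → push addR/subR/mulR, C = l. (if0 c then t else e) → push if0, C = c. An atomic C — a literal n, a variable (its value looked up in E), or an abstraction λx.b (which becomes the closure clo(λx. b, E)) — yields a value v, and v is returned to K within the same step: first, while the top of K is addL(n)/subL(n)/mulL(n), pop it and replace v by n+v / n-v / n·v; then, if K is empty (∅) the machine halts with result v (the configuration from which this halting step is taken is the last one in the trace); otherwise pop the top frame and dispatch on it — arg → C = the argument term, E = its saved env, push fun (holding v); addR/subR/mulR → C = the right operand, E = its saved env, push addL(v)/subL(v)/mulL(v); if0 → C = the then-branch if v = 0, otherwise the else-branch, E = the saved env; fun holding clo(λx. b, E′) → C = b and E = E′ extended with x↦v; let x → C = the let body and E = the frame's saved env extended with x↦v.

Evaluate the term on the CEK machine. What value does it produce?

[0] ⟨C=((λu. ((λp. (if0 (p - -2) then -1 else u)) u)) (if0 (let x = 5 in -1) then ((λu. -4) -1) else (let z = 7 in 3))); E=∅; K=∅⟩
[1] ⟨C=(λu. ((λp. (if0 (p - -2) then -1 else u)) u)); E=∅; K=[arg]⟩
[2] ⟨C=(if0 (let x = 5 in -1) then ((λu. -4) -1) else (let z = 7 in 3)); E=∅; K=[fun]⟩
[3] ⟨C=(let x = 5 in -1); E=∅; K=[if0 :: fun]⟩
[4] ⟨C=5; E=∅; K=[let x :: if0 :: fun]⟩
[5] ⟨C=-1; E={x↦5}; K=[if0 :: fun]⟩
[6] ⟨C=(let z = 7 in 3); E=∅; K=[fun]⟩
[7] ⟨C=7; E=∅; K=[let z :: fun]⟩
[8] ⟨C=3; E={z↦7}; K=[fun]⟩
[9] ⟨C=((λp. (if0 (p - -2) then -1 else u)) u); E={u↦3}; K=∅⟩
[10] ⟨C=(λp. (if0 (p - -2) then -1 else u)); E={u↦3}; K=[arg]⟩
[11] ⟨C=u; E={u↦3}; K=[fun]⟩
[12] ⟨C=(if0 (p - -2) then -1 else u); E={p↦3, u↦3}; K=∅⟩
[13] ⟨C=(p - -2); E={p↦3, u↦3}; K=[if0]⟩
[14] ⟨C=p; E={p↦3, u↦3}; K=[subR :: if0]⟩
[15] ⟨C=-2; E={p↦3, u↦3}; K=[subL(3) :: if0]⟩
[16] ⟨C=u; E={p↦3, u↦3}; K=∅⟩
→ final value 3

Answer: 3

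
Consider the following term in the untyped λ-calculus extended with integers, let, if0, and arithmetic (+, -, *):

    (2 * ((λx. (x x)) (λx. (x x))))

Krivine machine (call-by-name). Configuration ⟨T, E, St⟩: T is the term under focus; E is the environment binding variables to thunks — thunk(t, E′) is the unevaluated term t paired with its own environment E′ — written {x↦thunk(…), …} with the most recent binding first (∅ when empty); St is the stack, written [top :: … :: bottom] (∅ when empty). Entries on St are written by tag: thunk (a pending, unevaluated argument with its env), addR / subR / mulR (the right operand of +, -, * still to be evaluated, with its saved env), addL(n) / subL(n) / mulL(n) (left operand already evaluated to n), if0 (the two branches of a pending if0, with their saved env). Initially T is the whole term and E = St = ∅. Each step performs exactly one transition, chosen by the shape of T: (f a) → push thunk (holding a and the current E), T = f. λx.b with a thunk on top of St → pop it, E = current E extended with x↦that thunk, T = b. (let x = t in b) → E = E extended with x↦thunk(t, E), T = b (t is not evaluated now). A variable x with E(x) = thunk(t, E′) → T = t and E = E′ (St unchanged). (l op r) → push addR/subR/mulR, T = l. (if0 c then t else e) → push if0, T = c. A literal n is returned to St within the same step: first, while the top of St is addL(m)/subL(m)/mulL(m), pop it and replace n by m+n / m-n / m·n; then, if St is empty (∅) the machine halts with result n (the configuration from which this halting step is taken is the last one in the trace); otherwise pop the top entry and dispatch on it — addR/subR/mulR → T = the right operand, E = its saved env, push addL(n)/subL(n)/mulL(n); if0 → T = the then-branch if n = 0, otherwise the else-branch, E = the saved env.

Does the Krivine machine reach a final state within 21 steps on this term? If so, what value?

Answer: DIVERGES (no final state within 21 steps)

Machine steps:
t=0: ⟨T=(2 * ((λx. (x x)) (λx. (x x)))); E=∅; St=∅⟩
t=1: ⟨T=2; E=∅; St=[mulR]⟩
t=2: ⟨T=((λx. (x x)) (λx. (x x))); E=∅; St=[mulL(2)]⟩
t=3: ⟨T=(λx. (x x)); E=∅; St=[thunk :: mulL(2)]⟩
t=4: ⟨T=(x x); E={x↦thunk((λx. (x x)), ∅)}; St=[mulL(2)]⟩
t=5: ⟨T=x; E={x↦thunk((λx. (x x)), ∅)}; St=[thunk :: mulL(2)]⟩
t=6: ⟨T=(λx. (x x)); E=∅; St=[thunk :: mulL(2)]⟩
t=7: ⟨T=(x x); E={x↦thunk(x, {x↦thunk((λx. (x x)), ∅)})}; St=[mulL(2)]⟩
t=8: ⟨T=x; E={x↦thunk(x, {x↦thunk((λx. (x x)), ∅)})}; St=[thunk :: mulL(2)]⟩
t=9: ⟨T=x; E={x↦thunk((λx. (x x)), ∅)}; St=[thunk :: mulL(2)]⟩
t=10: ⟨T=(λx. (x x)); E=∅; St=[thunk :: mulL(2)]⟩
t=11: ⟨T=(x x); E={x↦thunk(x, {x↦thunk(x, {x↦thunk((λx. (x x)), ∅)})})}; St=[mulL(2)]⟩
t=12: ⟨T=x; E={x↦thunk(x, {x↦thunk(x, {x↦thunk((λx. (x x)), ∅)})})}; St=[thunk :: mulL(2)]⟩
t=13: ⟨T=x; E={x↦thunk(x, {x↦thunk((λx. (x x)), ∅)})}; St=[thunk :: mulL(2)]⟩
t=14: ⟨T=x; E={x↦thunk((λx. (x x)), ∅)}; St=[thunk :: mulL(2)]⟩
t=15: ⟨T=(λx. (x x)); E=∅; St=[thunk :: mulL(2)]⟩
t=16: ⟨T=(x x); E={x↦thunk(x, {x↦thunk(x, {x↦thunk(x, {x↦thunk((λx. (x x)), ∅)})})})}; St=[mulL(2)]⟩
t=17: ⟨T=x; E={x↦thunk(x, {x↦thunk(x, {x↦thunk(x, {x↦thunk((λx. (x x)), ∅)})})})}; St=[thunk :: mulL(2)]⟩
t=18: ⟨T=x; E={x↦thunk(x, {x↦thunk(x, {x↦thunk((λx. (x x)), ∅)})})}; St=[thunk :: mulL(2)]⟩
t=19: ⟨T=x; E={x↦thunk(x, {x↦thunk((λx. (x x)), ∅)})}; St=[thunk :: mulL(2)]⟩
t=20: ⟨T=x; E={x↦thunk((λx. (x x)), ∅)}; St=[thunk :: mulL(2)]⟩
t=21: ⟨T=(λx. (x x)); E=∅; St=[thunk :: mulL(2)]⟩
→ 21 transitions taken and the configuration is still not final: no result within 21 steps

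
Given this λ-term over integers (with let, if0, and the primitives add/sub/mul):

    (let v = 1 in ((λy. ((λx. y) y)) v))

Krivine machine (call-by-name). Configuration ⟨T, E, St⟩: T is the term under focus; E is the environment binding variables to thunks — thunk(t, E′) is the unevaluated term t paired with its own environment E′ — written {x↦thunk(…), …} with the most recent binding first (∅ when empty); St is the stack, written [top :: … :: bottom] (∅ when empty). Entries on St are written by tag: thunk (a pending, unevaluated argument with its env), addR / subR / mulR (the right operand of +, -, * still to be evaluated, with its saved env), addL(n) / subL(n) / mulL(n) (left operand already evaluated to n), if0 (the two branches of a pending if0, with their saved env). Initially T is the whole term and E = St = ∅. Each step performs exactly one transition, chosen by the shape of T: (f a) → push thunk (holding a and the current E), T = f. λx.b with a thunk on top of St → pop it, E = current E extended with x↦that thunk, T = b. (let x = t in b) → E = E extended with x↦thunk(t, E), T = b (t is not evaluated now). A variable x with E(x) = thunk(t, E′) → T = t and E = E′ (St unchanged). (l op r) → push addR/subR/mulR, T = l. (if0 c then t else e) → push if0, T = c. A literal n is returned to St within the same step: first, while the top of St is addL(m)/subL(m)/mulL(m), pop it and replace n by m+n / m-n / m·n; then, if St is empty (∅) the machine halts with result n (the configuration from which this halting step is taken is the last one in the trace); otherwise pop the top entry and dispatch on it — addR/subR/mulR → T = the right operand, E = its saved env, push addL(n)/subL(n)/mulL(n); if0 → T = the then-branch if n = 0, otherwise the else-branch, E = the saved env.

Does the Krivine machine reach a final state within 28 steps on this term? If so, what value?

[0] [T=(let v = 1 in ((λy. ((λx. y) y)) v)) | E=∅ | St=∅]
[1] [T=((λy. ((λx. y) y)) v) | E={v↦thunk(1, ∅)} | St=∅]
[2] [T=(λy. ((λx. y) y)) | E={v↦thunk(1, ∅)} | St=[thunk]]
[3] [T=((λx. y) y) | E={y↦thunk(v, {v↦thunk(1, ∅)}), v↦thunk(1, ∅)} | St=∅]
[4] [T=(λx. y) | E={y↦thunk(v, {v↦thunk(1, ∅)}), v↦thunk(1, ∅)} | St=[thunk]]
[5] [T=y | E={x↦thunk(y, {y↦thunk(v, {v↦thunk(1, ∅)}), v↦thunk(1, ∅)}), y↦thunk(v, {v↦thunk(1, ∅)}), v↦thunk(1, ∅)} | St=∅]
[6] [T=v | E={v↦thunk(1, ∅)} | St=∅]
[7] [T=1 | E=∅ | St=∅]
→ final value 1

Answer: 1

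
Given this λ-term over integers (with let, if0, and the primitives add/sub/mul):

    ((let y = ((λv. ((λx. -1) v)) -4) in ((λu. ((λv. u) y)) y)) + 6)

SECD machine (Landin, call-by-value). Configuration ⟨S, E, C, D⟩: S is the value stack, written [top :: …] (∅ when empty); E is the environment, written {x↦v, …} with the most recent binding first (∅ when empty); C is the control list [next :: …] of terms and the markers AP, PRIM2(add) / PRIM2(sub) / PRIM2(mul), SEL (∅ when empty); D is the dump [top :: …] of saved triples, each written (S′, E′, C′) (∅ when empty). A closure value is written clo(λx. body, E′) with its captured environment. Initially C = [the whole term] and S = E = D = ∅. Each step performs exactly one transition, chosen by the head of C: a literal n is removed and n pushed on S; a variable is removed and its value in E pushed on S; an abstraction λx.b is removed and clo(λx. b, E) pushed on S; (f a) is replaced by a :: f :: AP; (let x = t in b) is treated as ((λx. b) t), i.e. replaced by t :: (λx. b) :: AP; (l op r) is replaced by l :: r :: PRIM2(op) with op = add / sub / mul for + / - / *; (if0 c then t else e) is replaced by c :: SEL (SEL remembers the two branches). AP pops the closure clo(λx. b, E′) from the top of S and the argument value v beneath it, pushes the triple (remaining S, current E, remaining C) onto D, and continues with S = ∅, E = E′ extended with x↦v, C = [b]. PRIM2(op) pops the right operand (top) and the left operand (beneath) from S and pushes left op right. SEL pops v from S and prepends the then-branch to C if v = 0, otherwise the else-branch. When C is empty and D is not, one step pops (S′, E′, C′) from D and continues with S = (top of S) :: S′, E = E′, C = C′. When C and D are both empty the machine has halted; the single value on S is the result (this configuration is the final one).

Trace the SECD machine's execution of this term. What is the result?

t=0: ⟨S=∅; E=∅; C=[((let y = ((λv. ((λx. -1) v)) -4) in ((λu. ((λv. u) y)) y)) + 6)]; D=∅⟩
t=1: ⟨S=∅; E=∅; C=[(let y = ((λv. ((λx. -1) v)) -4) in ((λu. ((λv. u) y)) y)) :: 6 :: PRIM2(add)]; D=∅⟩
t=2: ⟨S=∅; E=∅; C=[((λv. ((λx. -1) v)) -4) :: (λy. ((λu. ((λv. u) y)) y)) :: AP :: 6 :: PRIM2(add)]; D=∅⟩
t=3: ⟨S=∅; E=∅; C=[-4 :: (λv. ((λx. -1) v)) :: AP :: (λy. ((λu. ((λv. u) y)) y)) :: AP :: 6 :: PRIM2(add)]; D=∅⟩
t=4: ⟨S=[-4]; E=∅; C=[(λv. ((λx. -1) v)) :: AP :: (λy. ((λu. ((λv. u) y)) y)) :: AP :: 6 :: PRIM2(add)]; D=∅⟩
t=5: ⟨S=[clo(λv. ((λx. -1) v), ∅) :: -4]; E=∅; C=[AP :: (λy. ((λu. ((λv. u) y)) y)) :: AP :: 6 :: PRIM2(add)]; D=∅⟩
t=6: ⟨S=∅; E={v↦-4}; C=[((λx. -1) v)]; D=[(∅, ∅, [(λy. ((λu. ((λv. u) y)) y)) :: AP :: 6 :: PRIM2(add)])]⟩
t=7: ⟨S=∅; E={v↦-4}; C=[v :: (λx. -1) :: AP]; D=[(∅, ∅, [(λy. ((λu. ((λv. u) y)) y)) :: AP :: 6 :: PRIM2(add)])]⟩
t=8: ⟨S=[-4]; E={v↦-4}; C=[(λx. -1) :: AP]; D=[(∅, ∅, [(λy. ((λu. ((λv. u) y)) y)) :: AP :: 6 :: PRIM2(add)])]⟩
t=9: ⟨S=[clo(λx. -1, {v↦-4}) :: -4]; E={v↦-4}; C=[AP]; D=[(∅, ∅, [(λy. ((λu. ((λv. u) y)) y)) :: AP :: 6 :: PRIM2(add)])]⟩
t=10: ⟨S=∅; E={x↦-4, v↦-4}; C=[-1]; D=[(∅, {v↦-4}, ∅) :: (∅, ∅, [(λy. ((λu. ((λv. u) y)) y)) :: AP :: 6 :: PRIM2(add)])]⟩
t=11: ⟨S=[-1]; E={x↦-4, v↦-4}; C=∅; D=[(∅, {v↦-4}, ∅) :: (∅, ∅, [(λy. ((λu. ((λv. u) y)) y)) :: AP :: 6 :: PRIM2(add)])]⟩
t=12: ⟨S=[-1]; E={v↦-4}; C=∅; D=[(∅, ∅, [(λy. ((λu. ((λv. u) y)) y)) :: AP :: 6 :: PRIM2(add)])]⟩
t=13: ⟨S=[-1]; E=∅; C=[(λy. ((λu. ((λv. u) y)) y)) :: AP :: 6 :: PRIM2(add)]; D=∅⟩
t=14: ⟨S=[clo(λy. ((λu. ((λv. u) y)) y), ∅) :: -1]; E=∅; C=[AP :: 6 :: PRIM2(add)]; D=∅⟩
t=15: ⟨S=∅; E={y↦-1}; C=[((λu. ((λv. u) y)) y)]; D=[(∅, ∅, [6 :: PRIM2(add)])]⟩
t=16: ⟨S=∅; E={y↦-1}; C=[y :: (λu. ((λv. u) y)) :: AP]; D=[(∅, ∅, [6 :: PRIM2(add)])]⟩
t=17: ⟨S=[-1]; E={y↦-1}; C=[(λu. ((λv. u) y)) :: AP]; D=[(∅, ∅, [6 :: PRIM2(add)])]⟩
t=18: ⟨S=[clo(λu. ((λv. u) y), {y↦-1}) :: -1]; E={y↦-1}; C=[AP]; D=[(∅, ∅, [6 :: PRIM2(add)])]⟩
t=19: ⟨S=∅; E={u↦-1, y↦-1}; C=[((λv. u) y)]; D=[(∅, {y↦-1}, ∅) :: (∅, ∅, [6 :: PRIM2(add)])]⟩
t=20: ⟨S=∅; E={u↦-1, y↦-1}; C=[y :: (λv. u) :: AP]; D=[(∅, {y↦-1}, ∅) :: (∅, ∅, [6 :: PRIM2(add)])]⟩
t=21: ⟨S=[-1]; E={u↦-1, y↦-1}; C=[(λv. u) :: AP]; D=[(∅, {y↦-1}, ∅) :: (∅, ∅, [6 :: PRIM2(add)])]⟩
t=22: ⟨S=[clo(λv. u, {u↦-1, y↦-1}) :: -1]; E={u↦-1, y↦-1}; C=[AP]; D=[(∅, {y↦-1}, ∅) :: (∅, ∅, [6 :: PRIM2(add)])]⟩
t=23: ⟨S=∅; E={v↦-1, u↦-1, y↦-1}; C=[u]; D=[(∅, {u↦-1, y↦-1}, ∅) :: (∅, {y↦-1}, ∅) :: (∅, ∅, [6 :: PRIM2(add)])]⟩
t=24: ⟨S=[-1]; E={v↦-1, u↦-1, y↦-1}; C=∅; D=[(∅, {u↦-1, y↦-1}, ∅) :: (∅, {y↦-1}, ∅) :: (∅, ∅, [6 :: PRIM2(add)])]⟩
t=25: ⟨S=[-1]; E={u↦-1, y↦-1}; C=∅; D=[(∅, {y↦-1}, ∅) :: (∅, ∅, [6 :: PRIM2(add)])]⟩
t=26: ⟨S=[-1]; E={y↦-1}; C=∅; D=[(∅, ∅, [6 :: PRIM2(add)])]⟩
t=27: ⟨S=[-1]; E=∅; C=[6 :: PRIM2(add)]; D=∅⟩
t=28: ⟨S=[6 :: -1]; E=∅; C=[PRIM2(add)]; D=∅⟩
t=29: ⟨S=[5]; E=∅; C=∅; D=∅⟩
→ final value 5

Answer: 5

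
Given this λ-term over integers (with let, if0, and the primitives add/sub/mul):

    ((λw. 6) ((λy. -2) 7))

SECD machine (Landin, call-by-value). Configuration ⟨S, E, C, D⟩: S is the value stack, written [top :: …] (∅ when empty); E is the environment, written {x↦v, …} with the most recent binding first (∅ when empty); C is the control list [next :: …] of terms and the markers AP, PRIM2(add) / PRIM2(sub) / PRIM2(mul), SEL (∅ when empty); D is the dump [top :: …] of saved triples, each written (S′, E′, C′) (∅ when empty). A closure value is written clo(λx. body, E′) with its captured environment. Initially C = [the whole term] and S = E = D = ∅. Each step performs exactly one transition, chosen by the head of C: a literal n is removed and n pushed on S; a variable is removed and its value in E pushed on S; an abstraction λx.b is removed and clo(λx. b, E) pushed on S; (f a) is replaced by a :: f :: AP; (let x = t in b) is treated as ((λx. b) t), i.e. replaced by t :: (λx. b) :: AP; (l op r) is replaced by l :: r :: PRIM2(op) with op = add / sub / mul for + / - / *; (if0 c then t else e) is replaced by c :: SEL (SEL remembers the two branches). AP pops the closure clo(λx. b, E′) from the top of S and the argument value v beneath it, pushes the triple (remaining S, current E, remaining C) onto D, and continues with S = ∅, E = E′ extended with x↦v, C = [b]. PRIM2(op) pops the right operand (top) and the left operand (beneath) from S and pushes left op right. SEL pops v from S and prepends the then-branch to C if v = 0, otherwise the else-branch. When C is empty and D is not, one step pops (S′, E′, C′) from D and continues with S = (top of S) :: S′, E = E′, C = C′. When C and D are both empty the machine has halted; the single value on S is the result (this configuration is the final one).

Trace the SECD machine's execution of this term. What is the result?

Answer: 6

Execution trace:
0. <S=∅, E=∅, C=[((λw. 6) ((λy. -2) 7))], D=∅>
1. <S=∅, E=∅, C=[((λy. -2) 7) :: (λw. 6) :: AP], D=∅>
2. <S=∅, E=∅, C=[7 :: (λy. -2) :: AP :: (λw. 6) :: AP], D=∅>
3. <S=[7], E=∅, C=[(λy. -2) :: AP :: (λw. 6) :: AP], D=∅>
4. <S=[clo(λy. -2, ∅) :: 7], E=∅, C=[AP :: (λw. 6) :: AP], D=∅>
5. <S=∅, E={y↦7}, C=[-2], D=[(∅, ∅, [(λw. 6) :: AP])]>
6. <S=[-2], E={y↦7}, C=∅, D=[(∅, ∅, [(λw. 6) :: AP])]>
7. <S=[-2], E=∅, C=[(λw. 6) :: AP], D=∅>
8. <S=[clo(λw. 6, ∅) :: -2], E=∅, C=[AP], D=∅>
9. <S=∅, E={w↦-2}, C=[6], D=[(∅, ∅, ∅)]>
10. <S=[6], E={w↦-2}, C=∅, D=[(∅, ∅, ∅)]>
11. <S=[6], E=∅, C=∅, D=∅>
→ final value 6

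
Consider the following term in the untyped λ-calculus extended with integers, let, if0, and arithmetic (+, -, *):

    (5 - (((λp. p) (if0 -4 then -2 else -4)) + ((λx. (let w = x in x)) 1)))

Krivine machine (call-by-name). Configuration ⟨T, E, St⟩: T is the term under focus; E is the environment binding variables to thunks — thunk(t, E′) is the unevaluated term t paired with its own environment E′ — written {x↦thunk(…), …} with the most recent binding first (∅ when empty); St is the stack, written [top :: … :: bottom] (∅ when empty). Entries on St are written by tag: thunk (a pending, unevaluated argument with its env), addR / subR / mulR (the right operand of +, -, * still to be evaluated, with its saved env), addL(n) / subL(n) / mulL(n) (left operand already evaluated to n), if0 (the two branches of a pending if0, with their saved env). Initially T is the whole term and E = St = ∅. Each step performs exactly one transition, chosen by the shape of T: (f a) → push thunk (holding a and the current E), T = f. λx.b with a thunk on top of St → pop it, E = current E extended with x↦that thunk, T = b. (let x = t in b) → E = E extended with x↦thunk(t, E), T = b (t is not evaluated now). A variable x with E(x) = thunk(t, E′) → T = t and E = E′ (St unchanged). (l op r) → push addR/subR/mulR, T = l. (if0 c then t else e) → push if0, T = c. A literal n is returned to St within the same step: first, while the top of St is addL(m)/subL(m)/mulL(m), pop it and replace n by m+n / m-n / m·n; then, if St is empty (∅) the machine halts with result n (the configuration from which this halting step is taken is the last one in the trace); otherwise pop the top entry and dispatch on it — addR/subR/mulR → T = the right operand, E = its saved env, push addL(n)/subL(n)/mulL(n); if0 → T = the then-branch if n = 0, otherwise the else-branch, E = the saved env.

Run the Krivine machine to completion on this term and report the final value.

[0] ⟨T=(5 - (((λp. p) (if0 -4 then -2 else -4)) + ((λx. (let w = x in x)) 1))); E=∅; St=∅⟩
[1] ⟨T=5; E=∅; St=[subR]⟩
[2] ⟨T=(((λp. p) (if0 -4 then -2 else -4)) + ((λx. (let w = x in x)) 1)); E=∅; St=[subL(5)]⟩
[3] ⟨T=((λp. p) (if0 -4 then -2 else -4)); E=∅; St=[addR :: subL(5)]⟩
[4] ⟨T=(λp. p); E=∅; St=[thunk :: addR :: subL(5)]⟩
[5] ⟨T=p; E={p↦thunk((if0 -4 then -2 else -4), ∅)}; St=[addR :: subL(5)]⟩
[6] ⟨T=(if0 -4 then -2 else -4); E=∅; St=[addR :: subL(5)]⟩
[7] ⟨T=-4; E=∅; St=[if0 :: addR :: subL(5)]⟩
[8] ⟨T=-4; E=∅; St=[addR :: subL(5)]⟩
[9] ⟨T=((λx. (let w = x in x)) 1); E=∅; St=[addL(-4) :: subL(5)]⟩
[10] ⟨T=(λx. (let w = x in x)); E=∅; St=[thunk :: addL(-4) :: subL(5)]⟩
[11] ⟨T=(let w = x in x); E={x↦thunk(1, ∅)}; St=[addL(-4) :: subL(5)]⟩
[12] ⟨T=x; E={w↦thunk(x, {x↦thunk(1, ∅)}), x↦thunk(1, ∅)}; St=[addL(-4) :: subL(5)]⟩
[13] ⟨T=1; E=∅; St=[addL(-4) :: subL(5)]⟩
→ final value 8

Answer: 8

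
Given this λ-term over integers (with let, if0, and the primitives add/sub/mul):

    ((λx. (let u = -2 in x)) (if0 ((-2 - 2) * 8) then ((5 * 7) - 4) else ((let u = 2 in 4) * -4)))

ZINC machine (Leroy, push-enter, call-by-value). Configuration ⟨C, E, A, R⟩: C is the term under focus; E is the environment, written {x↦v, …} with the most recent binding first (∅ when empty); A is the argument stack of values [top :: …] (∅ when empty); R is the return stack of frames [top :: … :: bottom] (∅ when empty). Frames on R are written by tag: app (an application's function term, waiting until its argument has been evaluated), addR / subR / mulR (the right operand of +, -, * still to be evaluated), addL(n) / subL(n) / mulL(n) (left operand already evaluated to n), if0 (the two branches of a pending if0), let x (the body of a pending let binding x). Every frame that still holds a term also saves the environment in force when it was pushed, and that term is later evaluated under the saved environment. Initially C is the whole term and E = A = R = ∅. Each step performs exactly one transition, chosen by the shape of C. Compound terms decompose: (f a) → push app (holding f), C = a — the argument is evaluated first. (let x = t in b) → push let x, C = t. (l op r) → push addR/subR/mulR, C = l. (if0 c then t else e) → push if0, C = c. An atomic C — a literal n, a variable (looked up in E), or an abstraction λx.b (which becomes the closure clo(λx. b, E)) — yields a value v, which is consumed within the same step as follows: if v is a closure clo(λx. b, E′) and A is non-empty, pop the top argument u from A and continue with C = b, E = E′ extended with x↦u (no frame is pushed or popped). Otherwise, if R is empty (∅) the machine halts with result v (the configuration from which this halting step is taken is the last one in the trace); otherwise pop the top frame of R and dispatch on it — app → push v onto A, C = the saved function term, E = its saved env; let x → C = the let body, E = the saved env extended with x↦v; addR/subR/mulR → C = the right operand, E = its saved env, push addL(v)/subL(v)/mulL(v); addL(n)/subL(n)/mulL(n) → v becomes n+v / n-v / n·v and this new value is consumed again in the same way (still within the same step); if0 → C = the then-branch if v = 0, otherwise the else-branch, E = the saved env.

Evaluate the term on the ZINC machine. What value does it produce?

t=0: <C=((λx. (let u = -2 in x)) (if0 ((-2 - 2) * 8) then ((5 * 7) - 4) else ((let u = 2 in 4) * -4))), E=∅, A=∅, R=∅>
t=1: <C=(if0 ((-2 - 2) * 8) then ((5 * 7) - 4) else ((let u = 2 in 4) * -4)), E=∅, A=∅, R=[app]>
t=2: <C=((-2 - 2) * 8), E=∅, A=∅, R=[if0 :: app]>
t=3: <C=(-2 - 2), E=∅, A=∅, R=[mulR :: if0 :: app]>
t=4: <C=-2, E=∅, A=∅, R=[subR :: mulR :: if0 :: app]>
t=5: <C=2, E=∅, A=∅, R=[subL(-2) :: mulR :: if0 :: app]>
t=6: <C=8, E=∅, A=∅, R=[mulL(-4) :: if0 :: app]>
t=7: <C=((let u = 2 in 4) * -4), E=∅, A=∅, R=[app]>
t=8: <C=(let u = 2 in 4), E=∅, A=∅, R=[mulR :: app]>
t=9: <C=2, E=∅, A=∅, R=[let u :: mulR :: app]>
t=10: <C=4, E={u↦2}, A=∅, R=[mulR :: app]>
t=11: <C=-4, E=∅, A=∅, R=[mulL(4) :: app]>
t=12: <C=(λx. (let u = -2 in x)), E=∅, A=[-16], R=∅>
t=13: <C=(let u = -2 in x), E={x↦-16}, A=∅, R=∅>
t=14: <C=-2, E={x↦-16}, A=∅, R=[let u]>
t=15: <C=x, E={u↦-2, x↦-16}, A=∅, R=∅>
→ final value -16

Answer: -16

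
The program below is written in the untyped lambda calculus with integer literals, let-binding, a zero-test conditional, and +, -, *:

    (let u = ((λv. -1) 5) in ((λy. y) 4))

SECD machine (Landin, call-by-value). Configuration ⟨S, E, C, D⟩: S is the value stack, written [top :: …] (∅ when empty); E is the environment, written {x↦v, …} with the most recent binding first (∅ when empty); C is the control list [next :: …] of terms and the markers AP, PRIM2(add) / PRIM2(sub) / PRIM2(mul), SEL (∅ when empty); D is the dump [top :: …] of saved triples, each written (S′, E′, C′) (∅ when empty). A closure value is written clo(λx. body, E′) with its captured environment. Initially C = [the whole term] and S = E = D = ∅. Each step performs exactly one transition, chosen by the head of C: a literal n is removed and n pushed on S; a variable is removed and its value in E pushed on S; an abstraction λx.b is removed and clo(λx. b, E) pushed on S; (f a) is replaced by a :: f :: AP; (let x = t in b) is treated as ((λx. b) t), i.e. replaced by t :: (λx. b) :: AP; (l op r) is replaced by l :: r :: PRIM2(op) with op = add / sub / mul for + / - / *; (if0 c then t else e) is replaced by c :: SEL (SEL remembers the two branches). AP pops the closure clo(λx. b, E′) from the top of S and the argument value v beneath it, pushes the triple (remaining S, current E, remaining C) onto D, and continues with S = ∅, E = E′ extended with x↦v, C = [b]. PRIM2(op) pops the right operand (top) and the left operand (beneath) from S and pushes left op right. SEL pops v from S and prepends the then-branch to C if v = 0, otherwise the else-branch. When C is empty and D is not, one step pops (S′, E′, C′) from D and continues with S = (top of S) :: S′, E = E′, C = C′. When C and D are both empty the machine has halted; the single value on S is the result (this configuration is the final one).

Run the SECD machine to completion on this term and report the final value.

Answer: 4

Machine steps:
t=0: <S=∅, E=∅, C=[(let u = ((λv. -1) 5) in ((λy. y) 4))], D=∅>
t=1: <S=∅, E=∅, C=[((λv. -1) 5) :: (λu. ((λy. y) 4)) :: AP], D=∅>
t=2: <S=∅, E=∅, C=[5 :: (λv. -1) :: AP :: (λu. ((λy. y) 4)) :: AP], D=∅>
t=3: <S=[5], E=∅, C=[(λv. -1) :: AP :: (λu. ((λy. y) 4)) :: AP], D=∅>
t=4: <S=[clo(λv. -1, ∅) :: 5], E=∅, C=[AP :: (λu. ((λy. y) 4)) :: AP], D=∅>
t=5: <S=∅, E={v↦5}, C=[-1], D=[(∅, ∅, [(λu. ((λy. y) 4)) :: AP])]>
t=6: <S=[-1], E={v↦5}, C=∅, D=[(∅, ∅, [(λu. ((λy. y) 4)) :: AP])]>
t=7: <S=[-1], E=∅, C=[(λu. ((λy. y) 4)) :: AP], D=∅>
t=8: <S=[clo(λu. ((λy. y) 4), ∅) :: -1], E=∅, C=[AP], D=∅>
t=9: <S=∅, E={u↦-1}, C=[((λy. y) 4)], D=[(∅, ∅, ∅)]>
t=10: <S=∅, E={u↦-1}, C=[4 :: (λy. y) :: AP], D=[(∅, ∅, ∅)]>
t=11: <S=[4], E={u↦-1}, C=[(λy. y) :: AP], D=[(∅, ∅, ∅)]>
t=12: <S=[clo(λy. y, {u↦-1}) :: 4], E={u↦-1}, C=[AP], D=[(∅, ∅, ∅)]>
t=13: <S=∅, E={y↦4, u↦-1}, C=[y], D=[(∅, {u↦-1}, ∅) :: (∅, ∅, ∅)]>
t=14: <S=[4], E={y↦4, u↦-1}, C=∅, D=[(∅, {u↦-1}, ∅) :: (∅, ∅, ∅)]>
t=15: <S=[4], E={u↦-1}, C=∅, D=[(∅, ∅, ∅)]>
t=16: <S=[4], E=∅, C=∅, D=∅>
→ final value 4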